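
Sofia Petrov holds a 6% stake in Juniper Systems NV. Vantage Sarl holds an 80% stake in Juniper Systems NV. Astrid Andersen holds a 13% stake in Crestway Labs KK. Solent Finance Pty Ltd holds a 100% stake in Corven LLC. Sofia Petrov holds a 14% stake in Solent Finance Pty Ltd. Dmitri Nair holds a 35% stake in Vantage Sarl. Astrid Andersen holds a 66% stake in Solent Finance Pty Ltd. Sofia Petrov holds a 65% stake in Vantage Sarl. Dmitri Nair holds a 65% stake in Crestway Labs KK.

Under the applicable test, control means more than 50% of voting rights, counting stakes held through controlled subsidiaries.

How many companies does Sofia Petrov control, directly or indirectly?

Sofia holds 65% of Vantage, so Sofia controls Vantage.
Sofia and Vantage together hold 6% + 80% = 86% of Juniper, so Sofia controls Juniper.
No other company's threshold is met.
Sofia controls 2 companies.

2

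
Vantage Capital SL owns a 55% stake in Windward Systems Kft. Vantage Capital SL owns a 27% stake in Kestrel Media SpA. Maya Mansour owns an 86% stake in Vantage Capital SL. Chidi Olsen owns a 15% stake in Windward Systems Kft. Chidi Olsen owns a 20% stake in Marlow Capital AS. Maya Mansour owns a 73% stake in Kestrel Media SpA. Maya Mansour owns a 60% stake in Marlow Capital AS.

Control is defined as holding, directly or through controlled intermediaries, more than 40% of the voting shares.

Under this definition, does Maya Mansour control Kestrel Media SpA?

Yes

Maya holds 86% of Vantage, so Maya controls Vantage.
Maya and Vantage together hold 73% + 27% = 100% of Kestrel, so Maya controls Kestrel.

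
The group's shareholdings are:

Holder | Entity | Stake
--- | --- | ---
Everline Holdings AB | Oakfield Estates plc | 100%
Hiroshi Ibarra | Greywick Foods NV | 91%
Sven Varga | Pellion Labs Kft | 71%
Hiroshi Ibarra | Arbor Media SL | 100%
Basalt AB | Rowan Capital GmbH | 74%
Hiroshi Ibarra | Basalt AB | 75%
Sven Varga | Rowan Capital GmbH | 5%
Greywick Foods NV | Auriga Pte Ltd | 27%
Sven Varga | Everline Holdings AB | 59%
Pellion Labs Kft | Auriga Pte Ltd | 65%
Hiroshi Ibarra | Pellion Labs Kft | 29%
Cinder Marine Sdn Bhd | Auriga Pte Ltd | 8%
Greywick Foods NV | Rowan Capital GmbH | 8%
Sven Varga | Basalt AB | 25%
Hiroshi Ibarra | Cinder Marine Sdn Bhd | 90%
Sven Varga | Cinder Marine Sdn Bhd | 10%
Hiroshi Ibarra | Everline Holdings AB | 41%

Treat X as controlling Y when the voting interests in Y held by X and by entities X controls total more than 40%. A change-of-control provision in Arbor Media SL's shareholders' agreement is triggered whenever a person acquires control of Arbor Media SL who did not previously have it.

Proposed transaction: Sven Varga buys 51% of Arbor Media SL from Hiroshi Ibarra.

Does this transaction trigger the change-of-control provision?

Yes

The purchase adds only to Sven's holdings (Hiroshi's stake shrinks), so Sven is the only person who could newly come to control Arbor.
Sven holds 71% of Pellion, so Sven controls Pellion.
Sven holds 59% of Everline, so Sven controls Everline.
Pellion holds 65% of Auriga, so Sven controls Auriga.
Everline holds 100% of Oakfield, so Sven controls Oakfield.
Neither Sven nor any entity Sven controls holds any voting interest in Arbor.
So before the transaction, Sven does not control Arbor.
After the purchase, Sven holds 51% of Arbor directly, and Hiroshi's stake falls to 49%.
Sven holds 51% of Arbor, so Sven controls Arbor.
Sven did not control Arbor before and does after, so the clause is triggered.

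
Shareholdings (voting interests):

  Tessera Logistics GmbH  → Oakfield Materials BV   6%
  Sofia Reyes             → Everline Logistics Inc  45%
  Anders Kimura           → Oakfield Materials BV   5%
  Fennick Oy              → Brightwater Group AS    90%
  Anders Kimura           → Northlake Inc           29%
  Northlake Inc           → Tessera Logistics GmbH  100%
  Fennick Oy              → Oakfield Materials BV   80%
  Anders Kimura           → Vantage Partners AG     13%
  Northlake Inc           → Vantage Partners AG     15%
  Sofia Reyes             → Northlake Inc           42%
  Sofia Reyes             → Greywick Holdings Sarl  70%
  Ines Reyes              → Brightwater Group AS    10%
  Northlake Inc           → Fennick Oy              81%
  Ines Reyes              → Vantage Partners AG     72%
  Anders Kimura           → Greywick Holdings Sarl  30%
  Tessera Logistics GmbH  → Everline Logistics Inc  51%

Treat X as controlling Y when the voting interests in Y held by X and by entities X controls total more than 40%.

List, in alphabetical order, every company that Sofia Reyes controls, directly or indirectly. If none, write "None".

Brightwater Group AS, Everline Logistics Inc, Fennick Oy, Greywick Holdings Sarl, Northlake Inc, Oakfield Materials BV, Tessera Logistics GmbH

Sofia holds 70% of Greywick, so Sofia controls Greywick.
Sofia holds 42% of Northlake, so Sofia controls Northlake.
Northlake holds 100% of Tessera, so Sofia controls Tessera.
Northlake holds 81% of Fennick, so Sofia controls Fennick.
Sofia and Tessera together hold 45% + 51% = 96% of Everline, so Sofia controls Everline.
Tessera and Fennick together hold 6% + 80% = 86% of Oakfield, so Sofia controls Oakfield.
Fennick holds 90% of Brightwater, so Sofia controls Brightwater.
No other company's threshold is met.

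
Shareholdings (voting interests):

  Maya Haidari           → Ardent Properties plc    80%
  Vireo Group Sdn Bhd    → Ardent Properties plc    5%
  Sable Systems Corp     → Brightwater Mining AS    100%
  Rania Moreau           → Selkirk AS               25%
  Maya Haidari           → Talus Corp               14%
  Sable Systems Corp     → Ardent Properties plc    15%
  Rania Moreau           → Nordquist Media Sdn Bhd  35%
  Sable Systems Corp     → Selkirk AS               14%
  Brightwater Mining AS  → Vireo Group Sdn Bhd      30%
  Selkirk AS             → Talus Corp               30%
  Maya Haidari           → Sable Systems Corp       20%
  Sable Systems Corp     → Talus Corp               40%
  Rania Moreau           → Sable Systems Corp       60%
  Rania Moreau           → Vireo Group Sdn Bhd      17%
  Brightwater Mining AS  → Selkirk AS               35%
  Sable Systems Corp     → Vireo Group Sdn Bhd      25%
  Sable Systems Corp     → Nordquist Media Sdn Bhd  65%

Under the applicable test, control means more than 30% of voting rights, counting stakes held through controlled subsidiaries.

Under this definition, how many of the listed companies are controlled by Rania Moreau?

6

Rania holds 60% of Sable, so Rania controls Sable.
Sable holds 100% of Brightwater, so Rania controls Brightwater.
Sable and Rania together hold 65% + 35% = 100% of Nordquist, so Rania controls Nordquist.
Rania and Sable and Brightwater together hold 25% + 14% + 35% = 74% of Selkirk, so Rania controls Selkirk.
Sable and Rania and Brightwater together hold 25% + 17% + 30% = 72% of Vireo, so Rania controls Vireo.
Sable and Selkirk together hold 40% + 30% = 70% of Talus, so Rania controls Talus.
No other company's threshold is met.
Rania controls 6 companies.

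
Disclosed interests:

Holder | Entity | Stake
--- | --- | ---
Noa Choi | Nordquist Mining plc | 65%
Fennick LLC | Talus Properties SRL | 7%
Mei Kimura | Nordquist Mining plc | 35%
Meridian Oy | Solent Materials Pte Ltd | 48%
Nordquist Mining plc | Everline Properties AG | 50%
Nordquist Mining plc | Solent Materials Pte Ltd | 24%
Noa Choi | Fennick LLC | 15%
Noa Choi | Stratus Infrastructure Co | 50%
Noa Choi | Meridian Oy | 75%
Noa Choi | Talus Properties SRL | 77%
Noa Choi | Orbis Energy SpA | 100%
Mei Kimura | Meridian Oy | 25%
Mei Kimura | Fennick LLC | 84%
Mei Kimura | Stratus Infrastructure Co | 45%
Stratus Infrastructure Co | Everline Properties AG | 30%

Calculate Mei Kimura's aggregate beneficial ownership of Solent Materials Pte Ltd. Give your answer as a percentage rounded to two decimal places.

Mei reaches Solent along 2 paths.
Via Nordquist: 35% × 24% = 8.4%.
Via Meridian: 25% × 48% = 12%.
Total: 8.4% + 12% = 20.4%.
Rounded: 20.40%.

20.40%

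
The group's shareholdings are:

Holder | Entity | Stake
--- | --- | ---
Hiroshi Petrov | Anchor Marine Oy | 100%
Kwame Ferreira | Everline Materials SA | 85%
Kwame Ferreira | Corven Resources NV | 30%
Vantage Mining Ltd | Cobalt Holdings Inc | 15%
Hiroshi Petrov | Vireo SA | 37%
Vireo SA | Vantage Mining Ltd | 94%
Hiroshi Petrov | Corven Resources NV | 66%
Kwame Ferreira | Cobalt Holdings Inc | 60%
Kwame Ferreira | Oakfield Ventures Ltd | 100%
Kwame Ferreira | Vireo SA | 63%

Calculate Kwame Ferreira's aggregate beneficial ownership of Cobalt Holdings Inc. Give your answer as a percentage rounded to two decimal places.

68.88%

Kwame reaches Cobalt along 2 paths.
Via Vireo → Vantage: 63% × 94% × 15% = 8.883%.
Direct stake: 60% = 60%.
Total: 8.883% + 60% = 68.883%.
Rounded: 68.88%.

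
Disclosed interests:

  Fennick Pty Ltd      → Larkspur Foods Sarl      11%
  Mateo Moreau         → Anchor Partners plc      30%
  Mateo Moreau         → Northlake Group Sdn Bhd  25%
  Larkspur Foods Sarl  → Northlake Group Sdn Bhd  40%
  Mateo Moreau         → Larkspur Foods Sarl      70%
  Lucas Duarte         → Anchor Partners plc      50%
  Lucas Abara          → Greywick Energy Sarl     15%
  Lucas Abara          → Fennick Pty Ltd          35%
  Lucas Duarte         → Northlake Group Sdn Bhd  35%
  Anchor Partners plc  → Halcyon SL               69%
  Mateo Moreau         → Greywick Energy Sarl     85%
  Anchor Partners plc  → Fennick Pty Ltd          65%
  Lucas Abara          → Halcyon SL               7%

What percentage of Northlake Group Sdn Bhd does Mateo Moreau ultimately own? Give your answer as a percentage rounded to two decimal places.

Mateo reaches Northlake along 3 paths.
Direct stake: 25% = 25%.
Via Larkspur: 70% × 40% = 28%.
Via Anchor → Fennick → Larkspur: 30% × 65% × 11% × 40% = 0.858%.
Total: 25% + 28% + 0.858% = 53.858%.
Rounded: 53.86%.

53.86%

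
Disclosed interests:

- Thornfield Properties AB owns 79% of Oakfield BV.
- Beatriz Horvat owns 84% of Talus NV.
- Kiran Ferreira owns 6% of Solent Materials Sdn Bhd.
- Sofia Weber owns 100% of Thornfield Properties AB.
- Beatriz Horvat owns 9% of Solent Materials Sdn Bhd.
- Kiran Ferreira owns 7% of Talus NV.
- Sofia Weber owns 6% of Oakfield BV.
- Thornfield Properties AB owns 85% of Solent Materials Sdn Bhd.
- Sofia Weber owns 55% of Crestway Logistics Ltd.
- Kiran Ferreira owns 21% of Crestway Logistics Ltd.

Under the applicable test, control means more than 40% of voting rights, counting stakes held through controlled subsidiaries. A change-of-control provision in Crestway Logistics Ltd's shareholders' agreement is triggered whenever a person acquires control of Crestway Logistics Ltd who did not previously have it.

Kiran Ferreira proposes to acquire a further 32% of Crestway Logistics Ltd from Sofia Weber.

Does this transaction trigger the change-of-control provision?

Yes

The purchase adds only to Kiran's holdings (Sofia's stake shrinks), so Kiran is the only person who could newly come to control Crestway.
Kiran's largest direct stake is 21% in Crestway, which does not meet the threshold, so Kiran controls no company.
In Crestway, Kiran's side holds only 21%, not > 40%.
So before the transaction, Kiran does not control Crestway.
After the purchase, Kiran's direct stake in Crestway rises to 21% + 32% = 53%, and Sofia's stake falls to 23%.
Kiran holds 53% of Crestway, so Kiran controls Crestway.
Kiran did not control Crestway before and does after, so the clause is triggered.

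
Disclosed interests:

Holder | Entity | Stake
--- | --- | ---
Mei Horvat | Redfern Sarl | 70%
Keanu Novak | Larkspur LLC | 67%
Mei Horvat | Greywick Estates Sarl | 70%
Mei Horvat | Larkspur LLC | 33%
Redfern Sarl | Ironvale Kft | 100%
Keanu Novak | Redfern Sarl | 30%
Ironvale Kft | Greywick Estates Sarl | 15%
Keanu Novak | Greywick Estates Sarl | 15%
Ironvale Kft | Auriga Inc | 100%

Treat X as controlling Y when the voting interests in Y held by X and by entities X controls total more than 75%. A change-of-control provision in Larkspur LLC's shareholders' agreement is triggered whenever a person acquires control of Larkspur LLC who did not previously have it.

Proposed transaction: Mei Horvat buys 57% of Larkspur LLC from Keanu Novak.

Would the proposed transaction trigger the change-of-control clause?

Yes

The purchase adds only to Mei's holdings (Keanu's stake shrinks), so Mei is the only person who could newly come to control Larkspur.
Mei's largest direct stake is 70% in Redfern, which does not meet the threshold, so Mei controls no company.
In Larkspur, Mei's side holds only 33%, not > 75%.
So before the transaction, Mei does not control Larkspur.
After the purchase, Mei's direct stake in Larkspur rises to 33% + 57% = 90%, and Keanu's stake falls to 10%.
Mei holds 90% of Larkspur, so Mei controls Larkspur.
Mei did not control Larkspur before and does after, so the clause is triggered.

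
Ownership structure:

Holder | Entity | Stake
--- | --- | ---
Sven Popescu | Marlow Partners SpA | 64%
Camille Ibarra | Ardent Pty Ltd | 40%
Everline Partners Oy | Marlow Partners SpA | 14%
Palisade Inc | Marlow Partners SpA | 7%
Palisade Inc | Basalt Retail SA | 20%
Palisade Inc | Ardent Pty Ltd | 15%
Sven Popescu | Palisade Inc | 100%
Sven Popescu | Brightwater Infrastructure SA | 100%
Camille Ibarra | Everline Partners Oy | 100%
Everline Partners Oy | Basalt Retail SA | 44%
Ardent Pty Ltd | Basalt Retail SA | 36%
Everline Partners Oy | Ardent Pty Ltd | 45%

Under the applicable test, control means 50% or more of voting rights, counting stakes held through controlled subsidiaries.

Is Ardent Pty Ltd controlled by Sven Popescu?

No

Sven holds 100% of Palisade, so Sven controls Palisade.
Palisade and Sven together hold 7% + 64% = 71% of Marlow, so Sven controls Marlow.
Sven holds 100% of Brightwater, so Sven controls Brightwater.
In Ardent, Sven's side holds only 15%, not ≥ 50%.
So Sven does not control Ardent.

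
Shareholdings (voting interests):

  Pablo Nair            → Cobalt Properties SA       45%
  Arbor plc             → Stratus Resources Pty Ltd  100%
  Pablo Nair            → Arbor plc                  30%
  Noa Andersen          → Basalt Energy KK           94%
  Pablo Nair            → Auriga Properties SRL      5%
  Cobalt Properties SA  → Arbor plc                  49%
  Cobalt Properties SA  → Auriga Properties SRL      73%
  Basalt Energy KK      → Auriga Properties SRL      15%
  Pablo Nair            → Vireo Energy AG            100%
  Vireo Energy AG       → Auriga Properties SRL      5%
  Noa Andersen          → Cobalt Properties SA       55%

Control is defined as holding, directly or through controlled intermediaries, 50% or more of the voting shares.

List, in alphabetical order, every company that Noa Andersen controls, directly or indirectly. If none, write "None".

Noa holds 55% of Cobalt, so Noa controls Cobalt.
Noa holds 94% of Basalt, so Noa controls Basalt.
Cobalt and Basalt together hold 73% + 15% = 88% of Auriga, so Noa controls Auriga.
No other company's threshold is met.

Auriga Properties SRL, Basalt Energy KK, Cobalt Properties SA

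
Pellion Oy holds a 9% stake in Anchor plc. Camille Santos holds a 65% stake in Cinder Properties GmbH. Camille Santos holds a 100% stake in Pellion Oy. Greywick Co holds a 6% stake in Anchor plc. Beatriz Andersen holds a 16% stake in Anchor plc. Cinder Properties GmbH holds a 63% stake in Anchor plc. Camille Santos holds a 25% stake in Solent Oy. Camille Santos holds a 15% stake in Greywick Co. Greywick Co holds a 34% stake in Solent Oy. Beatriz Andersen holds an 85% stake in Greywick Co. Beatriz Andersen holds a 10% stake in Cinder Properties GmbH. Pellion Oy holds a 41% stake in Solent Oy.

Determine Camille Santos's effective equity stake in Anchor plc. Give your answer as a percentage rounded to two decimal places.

Camille reaches Anchor along 3 paths.
Via Greywick: 15% × 6% = 0.9%.
Via Pellion: 100% × 9% = 9%.
Via Cinder: 65% × 63% = 40.95%.
Total: 0.9% + 9% + 40.95% = 50.85%.

50.85%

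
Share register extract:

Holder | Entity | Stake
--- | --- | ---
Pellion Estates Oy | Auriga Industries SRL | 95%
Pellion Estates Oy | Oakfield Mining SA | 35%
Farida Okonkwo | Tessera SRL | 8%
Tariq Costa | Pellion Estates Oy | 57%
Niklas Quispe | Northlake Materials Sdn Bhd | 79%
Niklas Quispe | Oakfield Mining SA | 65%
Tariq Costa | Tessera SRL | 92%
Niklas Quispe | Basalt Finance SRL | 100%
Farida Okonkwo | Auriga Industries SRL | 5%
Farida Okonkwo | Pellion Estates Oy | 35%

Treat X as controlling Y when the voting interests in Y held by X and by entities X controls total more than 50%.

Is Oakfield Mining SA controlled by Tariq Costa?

Tariq holds 57% of Pellion, so Tariq controls Pellion.
Tariq holds 92% of Tessera, so Tariq controls Tessera.
Pellion holds 95% of Auriga, so Tariq controls Auriga.
In Oakfield, Tariq's side holds only 35%, not > 50%.
So Tariq does not control Oakfield.

No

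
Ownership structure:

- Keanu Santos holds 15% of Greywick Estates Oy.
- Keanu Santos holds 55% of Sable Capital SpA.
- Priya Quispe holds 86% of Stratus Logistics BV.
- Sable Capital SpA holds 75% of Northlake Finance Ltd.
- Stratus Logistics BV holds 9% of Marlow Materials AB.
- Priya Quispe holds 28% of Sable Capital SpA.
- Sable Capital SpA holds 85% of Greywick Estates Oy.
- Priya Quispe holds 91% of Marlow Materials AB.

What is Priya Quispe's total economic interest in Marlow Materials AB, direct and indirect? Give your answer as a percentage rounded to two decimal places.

Priya reaches Marlow along 2 paths.
Direct stake: 91% = 91%.
Via Stratus: 86% × 9% = 7.74%.
Total: 91% + 7.74% = 98.74%.

98.74%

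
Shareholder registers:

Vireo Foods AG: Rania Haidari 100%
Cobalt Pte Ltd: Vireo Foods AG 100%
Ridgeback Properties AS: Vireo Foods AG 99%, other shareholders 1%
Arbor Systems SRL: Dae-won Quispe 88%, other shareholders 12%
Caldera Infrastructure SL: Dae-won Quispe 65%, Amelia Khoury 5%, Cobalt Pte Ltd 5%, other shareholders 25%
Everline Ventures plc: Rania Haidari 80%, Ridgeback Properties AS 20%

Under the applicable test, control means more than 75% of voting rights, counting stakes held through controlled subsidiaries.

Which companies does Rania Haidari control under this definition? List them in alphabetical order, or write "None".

Cobalt Pte Ltd, Everline Ventures plc, Ridgeback Properties AS, Vireo Foods AG

Rania holds 100% of Vireo, so Rania controls Vireo.
Vireo holds 100% of Cobalt, so Rania controls Cobalt.
Vireo holds 99% of Ridgeback, so Rania controls Ridgeback.
Rania and Ridgeback together hold 80% + 20% = 100% of Everline, so Rania controls Everline.
No other company's threshold is met.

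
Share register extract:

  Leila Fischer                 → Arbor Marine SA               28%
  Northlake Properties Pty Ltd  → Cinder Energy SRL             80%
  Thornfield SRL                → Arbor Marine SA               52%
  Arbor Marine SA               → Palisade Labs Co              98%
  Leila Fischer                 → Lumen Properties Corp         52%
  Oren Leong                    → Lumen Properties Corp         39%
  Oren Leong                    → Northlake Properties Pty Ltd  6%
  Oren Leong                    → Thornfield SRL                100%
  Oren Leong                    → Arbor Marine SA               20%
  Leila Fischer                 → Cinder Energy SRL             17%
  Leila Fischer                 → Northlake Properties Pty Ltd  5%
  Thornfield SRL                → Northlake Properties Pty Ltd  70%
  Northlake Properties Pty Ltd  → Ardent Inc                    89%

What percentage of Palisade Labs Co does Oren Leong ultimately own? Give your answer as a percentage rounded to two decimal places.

70.56%

Oren reaches Palisade along 2 paths.
Via Arbor: 20% × 98% = 19.6%.
Via Thornfield → Arbor: 100% × 52% × 98% = 50.96%.
Total: 19.6% + 50.96% = 70.56%.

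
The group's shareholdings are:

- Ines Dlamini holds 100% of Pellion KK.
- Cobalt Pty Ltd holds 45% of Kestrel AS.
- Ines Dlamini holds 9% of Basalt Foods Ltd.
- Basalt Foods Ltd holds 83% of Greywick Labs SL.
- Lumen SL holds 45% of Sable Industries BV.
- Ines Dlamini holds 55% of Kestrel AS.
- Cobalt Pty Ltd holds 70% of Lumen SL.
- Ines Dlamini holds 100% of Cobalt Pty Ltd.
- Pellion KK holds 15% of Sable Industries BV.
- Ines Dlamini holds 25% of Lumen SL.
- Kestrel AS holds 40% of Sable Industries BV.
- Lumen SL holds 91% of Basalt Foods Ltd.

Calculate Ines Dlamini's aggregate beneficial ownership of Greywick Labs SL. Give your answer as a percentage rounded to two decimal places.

79.22%

Ines reaches Greywick along 3 paths.
Via Lumen → Basalt: 25% × 91% × 83% = 18.8825%.
Via Cobalt → Lumen → Basalt: 100% × 70% × 91% × 83% = 52.871%.
Via Basalt: 9% × 83% = 7.47%.
Total: 18.8825% + 52.871% + 7.47% = 79.2235%.
Rounded: 79.22%.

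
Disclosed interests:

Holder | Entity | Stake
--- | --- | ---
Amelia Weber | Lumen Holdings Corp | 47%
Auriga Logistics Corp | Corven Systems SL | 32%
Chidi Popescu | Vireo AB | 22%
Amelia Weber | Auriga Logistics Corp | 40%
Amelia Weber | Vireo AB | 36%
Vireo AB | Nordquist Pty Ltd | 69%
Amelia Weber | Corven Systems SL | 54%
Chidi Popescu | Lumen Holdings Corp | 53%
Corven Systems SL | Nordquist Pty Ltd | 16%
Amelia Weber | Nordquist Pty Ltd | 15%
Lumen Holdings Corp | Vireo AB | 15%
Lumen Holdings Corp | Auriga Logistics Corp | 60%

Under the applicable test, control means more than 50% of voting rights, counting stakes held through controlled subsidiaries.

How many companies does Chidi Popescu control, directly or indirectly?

Chidi holds 53% of Lumen, so Chidi controls Lumen.
Lumen holds 60% of Auriga, so Chidi controls Auriga.
No other company's threshold is met.
Chidi controls 2 companies.

2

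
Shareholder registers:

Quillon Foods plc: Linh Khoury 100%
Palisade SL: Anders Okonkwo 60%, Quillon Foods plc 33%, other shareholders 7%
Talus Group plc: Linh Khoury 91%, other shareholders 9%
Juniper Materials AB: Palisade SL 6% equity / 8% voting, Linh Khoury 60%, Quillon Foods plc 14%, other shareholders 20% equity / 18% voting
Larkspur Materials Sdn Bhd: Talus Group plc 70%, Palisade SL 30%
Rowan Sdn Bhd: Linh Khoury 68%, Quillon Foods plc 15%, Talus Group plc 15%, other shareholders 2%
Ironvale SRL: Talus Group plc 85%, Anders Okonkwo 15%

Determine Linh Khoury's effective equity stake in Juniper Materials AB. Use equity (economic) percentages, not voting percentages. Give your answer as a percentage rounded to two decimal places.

75.98%

Linh reaches Juniper along 3 paths.
Via Quillon → Palisade: 100% × 33% × 6% = 1.98%.
Direct stake: 60% = 60%.
Via Quillon: 100% × 14% = 14%.
Total: 1.98% + 60% + 14% = 75.98%.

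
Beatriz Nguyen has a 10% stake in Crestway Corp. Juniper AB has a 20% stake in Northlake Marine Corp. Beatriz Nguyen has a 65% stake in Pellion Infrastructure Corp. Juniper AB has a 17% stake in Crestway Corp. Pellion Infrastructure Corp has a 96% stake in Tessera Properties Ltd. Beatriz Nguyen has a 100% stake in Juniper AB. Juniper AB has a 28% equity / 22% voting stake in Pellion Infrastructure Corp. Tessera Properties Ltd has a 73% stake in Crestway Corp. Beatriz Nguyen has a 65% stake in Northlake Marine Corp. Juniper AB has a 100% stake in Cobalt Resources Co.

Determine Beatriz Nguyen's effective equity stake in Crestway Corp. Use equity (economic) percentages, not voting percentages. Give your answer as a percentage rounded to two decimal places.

92.17%

Beatriz reaches Crestway along 4 paths.
Direct stake: 10% = 10%.
Via Pellion → Tessera: 65% × 96% × 73% = 45.552%.
Via Juniper → Pellion → Tessera: 100% × 28% × 96% × 73% = 19.6224%.
Via Juniper: 100% × 17% = 17%.
Total: 10% + 45.552% + 19.6224% + 17% = 92.1744%.
Rounded: 92.17%.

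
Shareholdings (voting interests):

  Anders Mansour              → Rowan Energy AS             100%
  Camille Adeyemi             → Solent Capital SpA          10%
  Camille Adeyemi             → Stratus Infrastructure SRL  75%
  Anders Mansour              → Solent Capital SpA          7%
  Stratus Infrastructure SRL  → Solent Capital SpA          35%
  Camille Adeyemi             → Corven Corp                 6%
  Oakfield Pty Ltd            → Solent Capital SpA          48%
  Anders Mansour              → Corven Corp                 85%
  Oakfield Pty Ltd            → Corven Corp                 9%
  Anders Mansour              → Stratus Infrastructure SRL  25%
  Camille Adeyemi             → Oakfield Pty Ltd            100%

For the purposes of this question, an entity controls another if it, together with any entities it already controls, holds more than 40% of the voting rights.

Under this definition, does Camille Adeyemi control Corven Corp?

Camille holds 100% of Oakfield, so Camille controls Oakfield.
Camille holds 75% of Stratus, so Camille controls Stratus.
Oakfield and Stratus and Camille together hold 48% + 35% + 10% = 93% of Solent, so Camille controls Solent.
In Corven, Camille's side holds only 9% + 6% = 15%, not > 40%.
So Camille does not control Corven.

No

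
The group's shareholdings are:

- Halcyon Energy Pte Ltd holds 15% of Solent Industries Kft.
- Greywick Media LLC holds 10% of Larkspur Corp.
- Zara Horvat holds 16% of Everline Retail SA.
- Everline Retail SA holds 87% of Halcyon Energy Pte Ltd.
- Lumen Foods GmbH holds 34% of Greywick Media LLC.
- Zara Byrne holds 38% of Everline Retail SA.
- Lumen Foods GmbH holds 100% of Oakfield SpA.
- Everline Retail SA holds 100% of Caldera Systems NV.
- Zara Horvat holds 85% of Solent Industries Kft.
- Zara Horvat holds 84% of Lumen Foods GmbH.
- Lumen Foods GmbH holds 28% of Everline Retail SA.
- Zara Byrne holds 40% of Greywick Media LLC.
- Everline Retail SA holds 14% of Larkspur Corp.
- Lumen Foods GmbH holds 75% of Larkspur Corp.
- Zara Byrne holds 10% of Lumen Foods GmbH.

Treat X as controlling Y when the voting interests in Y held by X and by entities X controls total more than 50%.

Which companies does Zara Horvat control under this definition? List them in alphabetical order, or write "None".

Zara Horvat holds 84% of Lumen, so Zara Horvat controls Lumen.
Lumen holds 100% of Oakfield, so Zara Horvat controls Oakfield.
Zara Horvat holds 85% of Solent, so Zara Horvat controls Solent.
Lumen holds 75% of Larkspur, so Zara Horvat controls Larkspur.
No other company's threshold is met.

Larkspur Corp, Lumen Foods GmbH, Oakfield SpA, Solent Industries Kft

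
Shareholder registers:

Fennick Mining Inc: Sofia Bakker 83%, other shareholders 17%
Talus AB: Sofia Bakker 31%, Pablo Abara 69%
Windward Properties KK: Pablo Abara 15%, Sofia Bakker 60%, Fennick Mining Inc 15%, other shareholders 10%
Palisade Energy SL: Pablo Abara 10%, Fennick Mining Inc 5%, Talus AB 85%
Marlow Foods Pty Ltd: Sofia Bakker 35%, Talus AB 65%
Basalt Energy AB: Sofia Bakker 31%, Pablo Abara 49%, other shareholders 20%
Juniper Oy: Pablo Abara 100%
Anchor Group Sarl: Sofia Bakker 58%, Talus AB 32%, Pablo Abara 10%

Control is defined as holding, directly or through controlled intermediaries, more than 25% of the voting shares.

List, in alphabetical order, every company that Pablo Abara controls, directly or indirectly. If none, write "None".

Pablo holds 69% of Talus, so Pablo controls Talus.
Pablo and Talus together hold 10% + 85% = 95% of Palisade, so Pablo controls Palisade.
Talus holds 65% of Marlow, so Pablo controls Marlow.
Pablo holds 49% of Basalt, so Pablo controls Basalt.
Pablo holds 100% of Juniper, so Pablo controls Juniper.
Talus and Pablo together hold 32% + 10% = 42% of Anchor, so Pablo controls Anchor.
No other company's threshold is met.

Anchor Group Sarl, Basalt Energy AB, Juniper Oy, Marlow Foods Pty Ltd, Palisade Energy SL, Talus AB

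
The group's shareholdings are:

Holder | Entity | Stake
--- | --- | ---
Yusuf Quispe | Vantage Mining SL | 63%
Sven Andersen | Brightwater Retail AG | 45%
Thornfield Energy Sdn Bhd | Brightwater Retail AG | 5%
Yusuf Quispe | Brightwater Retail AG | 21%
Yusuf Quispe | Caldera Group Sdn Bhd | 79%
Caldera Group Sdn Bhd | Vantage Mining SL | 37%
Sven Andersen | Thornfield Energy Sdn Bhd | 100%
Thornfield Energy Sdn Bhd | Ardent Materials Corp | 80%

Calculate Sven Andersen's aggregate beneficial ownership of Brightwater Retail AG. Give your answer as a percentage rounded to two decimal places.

Sven reaches Brightwater along 2 paths.
Via Thornfield: 100% × 5% = 5%.
Direct stake: 45% = 45%.
Total: 5% + 45% = 50%.
Rounded: 50.00%.

50.00%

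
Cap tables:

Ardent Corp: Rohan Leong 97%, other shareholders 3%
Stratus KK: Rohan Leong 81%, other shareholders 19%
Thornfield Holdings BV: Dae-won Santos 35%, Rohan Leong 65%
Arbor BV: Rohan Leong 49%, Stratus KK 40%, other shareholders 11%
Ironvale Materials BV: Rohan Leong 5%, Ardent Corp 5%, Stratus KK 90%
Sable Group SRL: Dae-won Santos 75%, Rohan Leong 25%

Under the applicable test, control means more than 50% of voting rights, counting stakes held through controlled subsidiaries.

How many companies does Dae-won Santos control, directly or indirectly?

Dae-won holds 75% of Sable, so Dae-won controls Sable.
No other company's threshold is met.
Dae-won controls 1 company.

1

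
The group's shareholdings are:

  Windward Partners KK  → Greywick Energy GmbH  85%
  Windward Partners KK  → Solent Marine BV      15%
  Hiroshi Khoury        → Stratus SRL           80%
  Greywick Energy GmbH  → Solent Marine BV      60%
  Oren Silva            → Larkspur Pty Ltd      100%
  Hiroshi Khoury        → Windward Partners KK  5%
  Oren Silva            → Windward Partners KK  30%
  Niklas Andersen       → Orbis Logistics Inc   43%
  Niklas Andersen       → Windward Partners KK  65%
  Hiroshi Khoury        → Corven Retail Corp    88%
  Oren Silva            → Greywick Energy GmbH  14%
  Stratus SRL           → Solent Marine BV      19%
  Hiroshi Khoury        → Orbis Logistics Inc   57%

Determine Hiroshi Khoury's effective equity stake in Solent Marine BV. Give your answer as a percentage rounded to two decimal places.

Hiroshi reaches Solent along 3 paths.
Via Stratus: 80% × 19% = 15.2%.
Via Windward → Greywick: 5% × 85% × 60% = 2.55%.
Via Windward: 5% × 15% = 0.75%.
Total: 15.2% + 2.55% + 0.75% = 18.5%.
Rounded: 18.50%.

18.50%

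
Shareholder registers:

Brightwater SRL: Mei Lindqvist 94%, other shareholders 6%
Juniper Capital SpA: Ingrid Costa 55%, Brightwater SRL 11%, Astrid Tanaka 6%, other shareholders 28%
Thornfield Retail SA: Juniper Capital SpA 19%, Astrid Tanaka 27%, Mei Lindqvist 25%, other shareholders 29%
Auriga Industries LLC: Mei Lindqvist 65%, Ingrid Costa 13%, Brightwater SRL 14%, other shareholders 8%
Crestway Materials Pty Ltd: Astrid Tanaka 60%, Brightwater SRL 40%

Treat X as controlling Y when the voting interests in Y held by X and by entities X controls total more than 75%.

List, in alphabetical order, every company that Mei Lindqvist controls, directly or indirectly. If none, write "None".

Mei holds 94% of Brightwater, so Mei controls Brightwater.
Mei and Brightwater together hold 65% + 14% = 79% of Auriga, so Mei controls Auriga.
No other company's threshold is met.

Auriga Industries LLC, Brightwater SRL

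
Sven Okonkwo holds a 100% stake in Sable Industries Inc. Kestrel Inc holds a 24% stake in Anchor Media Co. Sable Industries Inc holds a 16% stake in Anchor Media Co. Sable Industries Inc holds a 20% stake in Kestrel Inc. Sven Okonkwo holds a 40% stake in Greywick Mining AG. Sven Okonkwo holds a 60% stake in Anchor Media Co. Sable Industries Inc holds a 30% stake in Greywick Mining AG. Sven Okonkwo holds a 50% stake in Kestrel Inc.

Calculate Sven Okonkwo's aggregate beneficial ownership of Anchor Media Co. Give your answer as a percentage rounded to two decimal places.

Sven reaches Anchor along 4 paths.
Via Sable: 100% × 16% = 16%.
Via Sable → Kestrel: 100% × 20% × 24% = 4.8%.
Via Kestrel: 50% × 24% = 12%.
Direct stake: 60% = 60%.
Total: 16% + 4.8% + 12% + 60% = 92.8%.
Rounded: 92.80%.

92.80%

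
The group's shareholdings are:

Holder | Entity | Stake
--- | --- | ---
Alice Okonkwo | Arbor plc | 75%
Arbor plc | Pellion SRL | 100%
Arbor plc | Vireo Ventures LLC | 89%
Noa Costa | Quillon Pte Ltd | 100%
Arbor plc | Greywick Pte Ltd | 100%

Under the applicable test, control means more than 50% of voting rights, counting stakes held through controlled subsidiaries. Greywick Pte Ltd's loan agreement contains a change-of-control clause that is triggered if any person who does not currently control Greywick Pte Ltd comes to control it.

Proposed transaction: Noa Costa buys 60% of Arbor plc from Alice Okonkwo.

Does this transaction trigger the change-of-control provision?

The purchase adds only to Noa's holdings (Alice's stake shrinks), so Noa is the only person who could newly come to control Greywick.
Noa holds 100% of Quillon, so Noa controls Quillon.
Neither Noa nor any entity Noa controls holds any voting interest in Greywick.
So before the transaction, Noa does not control Greywick.
After the purchase, Noa holds 60% of Arbor directly, and Alice's stake falls to 15%.
Noa holds 60% of Arbor, so Noa controls Arbor.
Arbor holds 100% of Greywick, so Noa controls Greywick.
Noa did not control Greywick before and does after, so the clause is triggered.

Yes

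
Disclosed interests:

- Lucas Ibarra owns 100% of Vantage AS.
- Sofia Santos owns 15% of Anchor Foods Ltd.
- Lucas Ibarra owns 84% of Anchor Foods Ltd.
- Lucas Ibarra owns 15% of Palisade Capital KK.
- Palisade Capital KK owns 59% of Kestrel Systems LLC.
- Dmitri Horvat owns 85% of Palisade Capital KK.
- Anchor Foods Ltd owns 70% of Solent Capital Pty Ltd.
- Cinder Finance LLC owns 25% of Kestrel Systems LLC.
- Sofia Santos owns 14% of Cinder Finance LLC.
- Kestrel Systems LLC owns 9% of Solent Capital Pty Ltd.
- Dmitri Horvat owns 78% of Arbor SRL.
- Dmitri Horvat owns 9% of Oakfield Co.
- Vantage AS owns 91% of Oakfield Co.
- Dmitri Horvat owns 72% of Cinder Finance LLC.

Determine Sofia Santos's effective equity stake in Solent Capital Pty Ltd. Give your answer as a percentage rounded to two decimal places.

10.82%

Sofia reaches Solent along 2 paths.
Via Cinder → Kestrel: 14% × 25% × 9% = 0.315%.
Via Anchor: 15% × 70% = 10.5%.
Total: 0.315% + 10.5% = 10.815%.
Rounded: 10.82%.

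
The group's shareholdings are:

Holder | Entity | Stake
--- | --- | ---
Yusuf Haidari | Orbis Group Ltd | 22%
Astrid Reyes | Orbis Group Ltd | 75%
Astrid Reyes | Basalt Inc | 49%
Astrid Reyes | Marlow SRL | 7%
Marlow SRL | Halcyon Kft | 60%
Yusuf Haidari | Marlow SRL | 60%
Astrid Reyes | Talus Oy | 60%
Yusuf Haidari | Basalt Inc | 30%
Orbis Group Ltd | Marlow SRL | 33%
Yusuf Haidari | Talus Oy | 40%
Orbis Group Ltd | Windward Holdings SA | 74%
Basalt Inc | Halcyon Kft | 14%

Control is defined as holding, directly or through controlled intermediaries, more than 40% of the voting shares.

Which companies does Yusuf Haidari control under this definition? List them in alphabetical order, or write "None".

Halcyon Kft, Marlow SRL

Yusuf holds 60% of Marlow, so Yusuf controls Marlow.
Marlow holds 60% of Halcyon, so Yusuf controls Halcyon.
No other company's threshold is met.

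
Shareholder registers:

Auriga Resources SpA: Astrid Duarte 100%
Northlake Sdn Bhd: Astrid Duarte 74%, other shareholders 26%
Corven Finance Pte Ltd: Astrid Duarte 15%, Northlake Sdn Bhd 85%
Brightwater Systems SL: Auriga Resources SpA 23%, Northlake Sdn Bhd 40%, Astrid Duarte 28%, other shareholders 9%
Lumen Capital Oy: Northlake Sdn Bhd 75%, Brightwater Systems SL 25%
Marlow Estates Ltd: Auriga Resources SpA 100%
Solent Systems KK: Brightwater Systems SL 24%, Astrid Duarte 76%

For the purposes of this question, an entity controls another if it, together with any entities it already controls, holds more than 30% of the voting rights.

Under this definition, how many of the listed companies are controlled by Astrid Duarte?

Astrid holds 100% of Auriga, so Astrid controls Auriga.
Astrid holds 74% of Northlake, so Astrid controls Northlake.
Astrid and Northlake together hold 15% + 85% = 100% of Corven, so Astrid controls Corven.
Auriga and Northlake and Astrid together hold 23% + 40% + 28% = 91% of Brightwater, so Astrid controls Brightwater.
Northlake and Brightwater together hold 75% + 25% = 100% of Lumen, so Astrid controls Lumen.
Auriga holds 100% of Marlow, so Astrid controls Marlow.
Brightwater and Astrid together hold 24% + 76% = 100% of Solent, so Astrid controls Solent.
Astrid controls 7 companies.

7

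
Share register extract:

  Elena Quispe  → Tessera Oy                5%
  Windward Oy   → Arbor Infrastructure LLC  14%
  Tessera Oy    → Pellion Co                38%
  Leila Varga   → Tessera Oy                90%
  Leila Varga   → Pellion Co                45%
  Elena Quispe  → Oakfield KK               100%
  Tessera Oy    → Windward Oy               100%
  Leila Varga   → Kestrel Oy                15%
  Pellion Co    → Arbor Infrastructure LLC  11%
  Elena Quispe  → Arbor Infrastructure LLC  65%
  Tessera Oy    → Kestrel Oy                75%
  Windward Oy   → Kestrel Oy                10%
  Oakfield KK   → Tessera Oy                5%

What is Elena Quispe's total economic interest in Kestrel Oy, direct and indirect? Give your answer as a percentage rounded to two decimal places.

Elena reaches Kestrel along 4 paths.
Via Oakfield → Tessera: 100% × 5% × 75% = 3.75%.
Via Tessera: 5% × 75% = 3.75%.
Via Oakfield → Tessera → Windward: 100% × 5% × 100% × 10% = 0.5%.
Via Tessera → Windward: 5% × 100% × 10% = 0.5%.
Total: 3.75% + 3.75% + 0.5% + 0.5% = 8.5%.
Rounded: 8.50%.

8.50%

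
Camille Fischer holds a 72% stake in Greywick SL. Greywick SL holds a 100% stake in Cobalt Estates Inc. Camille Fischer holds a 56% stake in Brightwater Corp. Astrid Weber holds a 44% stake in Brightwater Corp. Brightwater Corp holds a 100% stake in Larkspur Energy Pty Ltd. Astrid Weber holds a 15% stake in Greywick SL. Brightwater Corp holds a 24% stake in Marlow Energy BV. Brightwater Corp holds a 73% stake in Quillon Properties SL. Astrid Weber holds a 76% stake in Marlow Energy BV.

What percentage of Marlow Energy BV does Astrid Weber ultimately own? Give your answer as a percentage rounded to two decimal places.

86.56%

Astrid reaches Marlow along 2 paths.
Direct stake: 76% = 76%.
Via Brightwater: 44% × 24% = 10.56%.
Total: 76% + 10.56% = 86.56%.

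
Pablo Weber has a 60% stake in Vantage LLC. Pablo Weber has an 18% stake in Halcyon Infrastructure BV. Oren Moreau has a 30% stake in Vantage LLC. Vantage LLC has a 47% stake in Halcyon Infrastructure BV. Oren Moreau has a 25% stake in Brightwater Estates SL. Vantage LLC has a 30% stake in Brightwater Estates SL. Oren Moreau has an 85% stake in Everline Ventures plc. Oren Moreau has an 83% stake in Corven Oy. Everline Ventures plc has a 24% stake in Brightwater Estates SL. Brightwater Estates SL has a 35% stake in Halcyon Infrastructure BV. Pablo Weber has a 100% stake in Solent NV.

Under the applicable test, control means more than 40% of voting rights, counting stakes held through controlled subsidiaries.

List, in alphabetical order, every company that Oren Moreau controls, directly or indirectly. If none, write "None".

Brightwater Estates SL, Corven Oy, Everline Ventures plc

Oren holds 83% of Corven, so Oren controls Corven.
Oren holds 85% of Everline, so Oren controls Everline.
Everline and Oren together hold 24% + 25% = 49% of Brightwater, so Oren controls Brightwater.
No other company's threshold is met.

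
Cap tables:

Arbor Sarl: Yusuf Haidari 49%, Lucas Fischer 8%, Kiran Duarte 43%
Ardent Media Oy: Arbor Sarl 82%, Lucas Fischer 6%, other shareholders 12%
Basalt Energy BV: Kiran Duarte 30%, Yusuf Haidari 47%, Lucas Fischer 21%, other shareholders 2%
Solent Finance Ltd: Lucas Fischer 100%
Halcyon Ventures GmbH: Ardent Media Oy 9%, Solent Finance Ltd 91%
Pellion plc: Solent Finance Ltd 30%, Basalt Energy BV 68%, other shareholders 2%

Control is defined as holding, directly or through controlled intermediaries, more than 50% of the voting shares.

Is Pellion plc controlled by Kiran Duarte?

No

Kiran's largest direct stake is 43% in Arbor, which does not meet the threshold, so Kiran controls no company.
Neither Kiran nor any entity Kiran controls holds any voting interest in Pellion.
So Kiran does not control Pellion.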